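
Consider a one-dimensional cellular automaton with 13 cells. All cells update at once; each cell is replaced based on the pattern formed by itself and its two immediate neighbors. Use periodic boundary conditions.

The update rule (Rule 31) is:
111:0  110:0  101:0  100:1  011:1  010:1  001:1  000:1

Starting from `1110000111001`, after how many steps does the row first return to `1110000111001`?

26

step 1: 0001111100111
step 2: 1111000011100
step 3: 1000111110011
step 4: 0111100001110
step 5: 1100011111001
step 6: 0011110000111
step 7: 1110001111100
step 8: 1001111000011
step 9: 0111000111110
step 10: 1100111100001
step 11: 0011100011111
step 12: 1110011110000
step 13: 1001110001111
step 14: 0111001111000
step 15: 1100111000111
step 16: 0011100111100
step 17: 1110011100011
step 18: 0001110011110
step 19: 1111001110001
step 20: 0000111001111
step 21: 1111100111000
step 22: 1000011100111
step 23: 0111110011100
step 24: 1100001110011
step 25: 0011111001110
step 26: 1110000111001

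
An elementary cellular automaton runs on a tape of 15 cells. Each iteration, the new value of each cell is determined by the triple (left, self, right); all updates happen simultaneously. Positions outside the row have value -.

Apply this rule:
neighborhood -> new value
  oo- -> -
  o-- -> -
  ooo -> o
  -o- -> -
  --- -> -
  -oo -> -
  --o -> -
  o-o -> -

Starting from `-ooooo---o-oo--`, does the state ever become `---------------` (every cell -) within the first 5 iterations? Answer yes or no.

yes

iteration 1: --ooo----------
iteration 2: ---o-----------
iteration 3: ---------------
all cells are - at iteration 3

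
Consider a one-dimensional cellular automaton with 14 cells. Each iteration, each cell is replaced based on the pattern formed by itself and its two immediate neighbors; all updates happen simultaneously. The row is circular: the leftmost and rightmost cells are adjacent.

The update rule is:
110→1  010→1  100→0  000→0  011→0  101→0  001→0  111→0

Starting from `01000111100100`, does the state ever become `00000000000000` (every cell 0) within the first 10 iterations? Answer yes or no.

no

iteration 1: 01000000100100
iteration 2: 01000000100100  (fixed point — unchanged through iteration 10)
iteration 10 is 01000000100100, still not uniform 0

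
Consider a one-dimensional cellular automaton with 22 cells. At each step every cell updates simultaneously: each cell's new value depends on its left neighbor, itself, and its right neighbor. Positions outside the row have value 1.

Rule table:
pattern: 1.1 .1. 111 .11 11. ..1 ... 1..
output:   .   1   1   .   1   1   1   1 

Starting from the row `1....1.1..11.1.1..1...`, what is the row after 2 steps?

111111.111.1.1.1111111
111111..11.1.1..111111

111111..11.1.1..111111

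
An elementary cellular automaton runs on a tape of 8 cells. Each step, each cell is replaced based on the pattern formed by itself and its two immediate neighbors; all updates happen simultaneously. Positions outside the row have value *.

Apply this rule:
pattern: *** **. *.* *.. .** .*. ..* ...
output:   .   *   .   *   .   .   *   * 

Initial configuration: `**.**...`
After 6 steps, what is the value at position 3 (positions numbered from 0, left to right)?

.*..****
..**....
**.*****
.*......
..******
**......
position 3 holds .

.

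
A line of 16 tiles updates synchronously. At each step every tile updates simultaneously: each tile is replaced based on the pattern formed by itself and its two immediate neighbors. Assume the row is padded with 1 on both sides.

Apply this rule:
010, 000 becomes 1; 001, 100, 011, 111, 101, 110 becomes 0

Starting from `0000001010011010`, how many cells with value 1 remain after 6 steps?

6

0111101010000010
0000001010111010
0111101010000010  (repeats step 1; period 2)
step 6: 0000001010111010
count of 1: 6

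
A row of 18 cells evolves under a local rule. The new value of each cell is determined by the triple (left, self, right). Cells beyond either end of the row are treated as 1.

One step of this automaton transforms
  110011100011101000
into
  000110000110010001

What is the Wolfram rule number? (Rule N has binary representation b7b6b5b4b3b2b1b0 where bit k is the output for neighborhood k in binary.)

position 0: 111 → 0  (bit 7 = 0)
position 1: 110 → 0  (bit 6 = 0)
position 13: 101 → 1  (bit 5 = 1)
position 2: 100 → 0  (bit 4 = 0)
position 4: 011 → 1  (bit 3 = 1)
position 14: 010 → 0  (bit 2 = 0)
position 3: 001 → 1  (bit 1 = 1)
position 8: 000 → 0  (bit 0 = 0)
bits b7..b0 = 00101010 = 42

42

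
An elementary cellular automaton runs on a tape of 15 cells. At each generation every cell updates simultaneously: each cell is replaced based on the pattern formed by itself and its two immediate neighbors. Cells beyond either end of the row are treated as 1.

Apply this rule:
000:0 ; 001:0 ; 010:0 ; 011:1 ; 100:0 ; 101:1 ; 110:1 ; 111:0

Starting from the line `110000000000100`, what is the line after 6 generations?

generation 1: 010000000000000
generation 2: 100000000000000
generation 3: 100000000000000  (fixed point — unchanged through generation 6)

100000000000000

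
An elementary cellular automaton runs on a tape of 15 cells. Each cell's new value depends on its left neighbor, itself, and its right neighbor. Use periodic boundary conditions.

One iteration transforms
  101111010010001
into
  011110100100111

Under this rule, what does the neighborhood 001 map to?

At position 9 the neighborhood is 001; the next row has 1 there.

1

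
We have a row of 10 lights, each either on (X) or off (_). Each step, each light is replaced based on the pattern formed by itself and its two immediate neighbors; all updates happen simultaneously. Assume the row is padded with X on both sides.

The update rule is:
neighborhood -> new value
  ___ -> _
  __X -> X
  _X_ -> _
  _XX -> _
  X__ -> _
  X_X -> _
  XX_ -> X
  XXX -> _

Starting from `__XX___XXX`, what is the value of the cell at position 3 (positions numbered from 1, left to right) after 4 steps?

_

_X_X__X___
_____X___X
____X___X_
___X___X__
position 3 holds _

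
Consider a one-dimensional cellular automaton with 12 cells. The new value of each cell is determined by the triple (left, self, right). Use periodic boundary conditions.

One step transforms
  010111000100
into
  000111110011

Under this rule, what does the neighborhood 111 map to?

At position 4 the neighborhood is 111; the next row has 1 there.

1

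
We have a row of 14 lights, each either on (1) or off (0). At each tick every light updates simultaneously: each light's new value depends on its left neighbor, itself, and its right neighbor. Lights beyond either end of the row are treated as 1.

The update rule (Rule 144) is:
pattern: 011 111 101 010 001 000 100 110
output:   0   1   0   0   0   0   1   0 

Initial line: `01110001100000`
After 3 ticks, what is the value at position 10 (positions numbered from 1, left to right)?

00101000010000
10000100001000
01000010000100
position 10 holds 0

0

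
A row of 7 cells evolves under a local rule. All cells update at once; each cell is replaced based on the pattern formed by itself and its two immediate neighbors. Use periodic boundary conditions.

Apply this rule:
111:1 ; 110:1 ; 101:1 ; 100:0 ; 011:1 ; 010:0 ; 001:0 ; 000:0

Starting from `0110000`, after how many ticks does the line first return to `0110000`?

0110000

1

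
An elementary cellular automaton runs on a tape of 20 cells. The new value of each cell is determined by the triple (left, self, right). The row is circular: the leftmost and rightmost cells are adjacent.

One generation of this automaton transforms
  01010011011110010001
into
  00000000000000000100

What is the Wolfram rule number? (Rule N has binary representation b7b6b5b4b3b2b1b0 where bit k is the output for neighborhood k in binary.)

1

position 10: 111 → 0  (bit 7 = 0)
position 7: 110 → 0  (bit 6 = 0)
position 0: 101 → 0  (bit 5 = 0)
position 4: 100 → 0  (bit 4 = 0)
position 6: 011 → 0  (bit 3 = 0)
position 1: 010 → 0  (bit 2 = 0)
position 5: 001 → 0  (bit 1 = 0)
position 17: 000 → 1  (bit 0 = 1)
bits b7..b0 = 00000001 = 1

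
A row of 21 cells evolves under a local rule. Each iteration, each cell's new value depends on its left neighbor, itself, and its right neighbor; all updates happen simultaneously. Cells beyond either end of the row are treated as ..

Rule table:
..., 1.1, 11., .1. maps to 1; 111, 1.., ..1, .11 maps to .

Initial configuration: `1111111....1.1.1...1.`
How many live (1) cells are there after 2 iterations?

......1.11.11111.1.1.
11111.11.11....11111.
count of 1: 14

14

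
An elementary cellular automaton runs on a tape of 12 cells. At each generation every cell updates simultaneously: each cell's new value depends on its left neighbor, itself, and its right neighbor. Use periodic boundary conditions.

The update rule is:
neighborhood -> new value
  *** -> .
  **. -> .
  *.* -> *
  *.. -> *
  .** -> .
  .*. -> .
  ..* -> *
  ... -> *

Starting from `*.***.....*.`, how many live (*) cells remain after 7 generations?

generation 1: .*...*****.*
generation 2: *.***.....*.  (repeats generation 0; period 2)
generation 7: .*...*****.*
count of *: 7

7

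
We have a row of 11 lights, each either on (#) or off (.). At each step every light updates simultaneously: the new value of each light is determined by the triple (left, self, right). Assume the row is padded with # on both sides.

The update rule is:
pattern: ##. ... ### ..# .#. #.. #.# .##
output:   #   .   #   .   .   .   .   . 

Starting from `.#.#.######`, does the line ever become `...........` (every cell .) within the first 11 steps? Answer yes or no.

......#####
.......####
........###
.........##
..........#
...........
all cells are . at step 6

yes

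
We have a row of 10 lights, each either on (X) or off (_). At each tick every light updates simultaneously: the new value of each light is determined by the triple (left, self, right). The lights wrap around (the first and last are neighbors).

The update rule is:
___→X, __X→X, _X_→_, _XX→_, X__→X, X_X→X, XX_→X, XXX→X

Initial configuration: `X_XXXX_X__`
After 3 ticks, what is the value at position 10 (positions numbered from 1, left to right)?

_

_X_XXXX_XX
X_X_XXXX_X
XX_X_XXXX_
position 10 holds _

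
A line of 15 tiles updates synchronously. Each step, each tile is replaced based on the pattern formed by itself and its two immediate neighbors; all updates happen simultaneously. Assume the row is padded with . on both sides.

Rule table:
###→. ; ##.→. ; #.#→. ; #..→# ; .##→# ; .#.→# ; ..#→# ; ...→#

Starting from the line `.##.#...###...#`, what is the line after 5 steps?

step 1: ##..#####..####
step 2: #.###....###...
step 3: #.#..#####..###
step 4: #.####....###..
step 5: #.#...#####..##

#.#...#####..##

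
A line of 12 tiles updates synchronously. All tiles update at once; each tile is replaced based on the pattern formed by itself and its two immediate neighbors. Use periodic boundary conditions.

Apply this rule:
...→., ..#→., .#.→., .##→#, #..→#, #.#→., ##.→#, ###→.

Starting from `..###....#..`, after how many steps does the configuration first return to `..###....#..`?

12

..#.##....#.
....###....#
#...#.##....
.#....###...
..#...#.##..
...#....###.
....#...#.##
#....#....##
##....#...#.
###....#....
#.##....#...
..###....#..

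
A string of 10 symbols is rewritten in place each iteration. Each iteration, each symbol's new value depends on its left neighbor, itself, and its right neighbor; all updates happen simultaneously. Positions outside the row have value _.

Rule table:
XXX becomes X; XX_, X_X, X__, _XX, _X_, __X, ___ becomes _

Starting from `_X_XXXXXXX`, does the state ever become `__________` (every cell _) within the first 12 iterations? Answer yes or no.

____XXXXX_
_____XXX__
______X___
__________
all cells are _ at iteration 4

yes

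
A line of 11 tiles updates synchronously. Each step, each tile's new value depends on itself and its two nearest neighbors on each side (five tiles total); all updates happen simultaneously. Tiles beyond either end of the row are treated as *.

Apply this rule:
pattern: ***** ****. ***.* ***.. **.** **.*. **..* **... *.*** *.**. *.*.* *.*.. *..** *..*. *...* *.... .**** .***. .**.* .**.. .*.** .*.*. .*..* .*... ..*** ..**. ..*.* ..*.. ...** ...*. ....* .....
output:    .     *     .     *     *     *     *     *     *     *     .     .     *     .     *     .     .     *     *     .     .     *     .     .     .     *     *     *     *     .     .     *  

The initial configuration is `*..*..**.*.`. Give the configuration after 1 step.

**.*.****..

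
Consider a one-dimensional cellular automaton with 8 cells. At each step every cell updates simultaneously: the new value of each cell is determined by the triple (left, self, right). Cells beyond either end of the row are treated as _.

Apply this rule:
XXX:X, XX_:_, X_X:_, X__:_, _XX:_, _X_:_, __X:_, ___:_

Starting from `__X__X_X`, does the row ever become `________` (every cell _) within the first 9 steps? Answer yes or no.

________
all cells are _ at step 1

yes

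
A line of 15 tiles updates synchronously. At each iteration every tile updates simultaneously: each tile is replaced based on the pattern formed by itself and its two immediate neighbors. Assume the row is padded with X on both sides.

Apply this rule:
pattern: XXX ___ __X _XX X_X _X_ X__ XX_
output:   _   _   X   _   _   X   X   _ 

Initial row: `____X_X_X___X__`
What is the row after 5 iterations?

X__XX_X_XX_XXXX
_XX___X________
___X_XXX______X
X_XX____X____X_
____X__XXX__XX_

____X__XXX__XX_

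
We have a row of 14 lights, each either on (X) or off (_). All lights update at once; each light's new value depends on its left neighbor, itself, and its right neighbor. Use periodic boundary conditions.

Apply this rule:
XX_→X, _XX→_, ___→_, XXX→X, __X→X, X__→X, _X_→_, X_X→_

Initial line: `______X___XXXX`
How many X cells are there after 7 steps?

X____X_X_X_XXX
XX__X_______XX
XXXX_X_____X_X
XXXX__X___X___
_XXXXX_X_X_X_X
__XXXX________
_X_XXXX_______
count of X: 5

5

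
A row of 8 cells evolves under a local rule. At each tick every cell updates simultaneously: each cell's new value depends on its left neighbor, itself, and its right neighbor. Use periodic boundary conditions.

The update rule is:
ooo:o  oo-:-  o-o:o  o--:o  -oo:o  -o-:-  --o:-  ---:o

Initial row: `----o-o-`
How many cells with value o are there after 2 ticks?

5

ooo--o-o
oo-o--oo
count of o: 5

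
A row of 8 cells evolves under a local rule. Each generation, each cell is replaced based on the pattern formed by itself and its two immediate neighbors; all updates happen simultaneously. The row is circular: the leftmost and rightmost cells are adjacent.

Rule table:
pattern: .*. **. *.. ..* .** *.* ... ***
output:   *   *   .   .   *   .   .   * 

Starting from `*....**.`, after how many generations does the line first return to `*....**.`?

generation 1: *....**.

1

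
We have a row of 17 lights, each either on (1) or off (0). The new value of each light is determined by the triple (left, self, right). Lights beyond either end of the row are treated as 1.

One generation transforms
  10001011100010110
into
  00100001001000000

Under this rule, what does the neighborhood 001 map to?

0

At position 3 the neighborhood is 001; the next row has 0 there.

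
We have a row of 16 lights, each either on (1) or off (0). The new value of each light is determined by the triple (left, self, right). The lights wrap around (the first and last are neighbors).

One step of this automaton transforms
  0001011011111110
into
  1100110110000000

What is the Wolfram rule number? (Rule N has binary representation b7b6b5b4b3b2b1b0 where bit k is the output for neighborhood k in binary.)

position 9: 111 → 0  (bit 7 = 0)
position 6: 110 → 0  (bit 6 = 0)
position 4: 101 → 1  (bit 5 = 1)
position 15: 100 → 0  (bit 4 = 0)
position 5: 011 → 1  (bit 3 = 1)
position 3: 010 → 0  (bit 2 = 0)
position 2: 001 → 0  (bit 1 = 0)
position 0: 000 → 1  (bit 0 = 1)
bits b7..b0 = 00101001 = 41

41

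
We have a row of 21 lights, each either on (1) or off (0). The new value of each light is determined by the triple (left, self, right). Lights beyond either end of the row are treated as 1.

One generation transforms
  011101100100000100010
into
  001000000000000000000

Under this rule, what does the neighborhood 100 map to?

0

At position 7 the neighborhood is 100; the next row has 0 there.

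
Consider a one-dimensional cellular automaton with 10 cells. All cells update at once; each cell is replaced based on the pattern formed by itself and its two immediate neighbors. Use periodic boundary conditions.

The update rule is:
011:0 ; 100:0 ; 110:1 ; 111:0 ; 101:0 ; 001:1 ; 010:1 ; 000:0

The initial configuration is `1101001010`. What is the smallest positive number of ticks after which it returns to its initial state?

2

0101011010
1101001010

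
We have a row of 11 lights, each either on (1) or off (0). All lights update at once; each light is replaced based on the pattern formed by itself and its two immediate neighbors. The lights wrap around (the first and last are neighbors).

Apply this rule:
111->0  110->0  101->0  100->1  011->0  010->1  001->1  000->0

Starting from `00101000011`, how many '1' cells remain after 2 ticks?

5

11101100100
00000011111
count of 1: 5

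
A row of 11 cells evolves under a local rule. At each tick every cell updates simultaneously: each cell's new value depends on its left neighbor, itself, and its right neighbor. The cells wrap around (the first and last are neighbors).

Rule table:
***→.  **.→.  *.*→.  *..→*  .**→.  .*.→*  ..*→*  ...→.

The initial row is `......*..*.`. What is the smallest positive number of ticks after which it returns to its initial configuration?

.....******
*...*......
**.***....*
......*..*.

4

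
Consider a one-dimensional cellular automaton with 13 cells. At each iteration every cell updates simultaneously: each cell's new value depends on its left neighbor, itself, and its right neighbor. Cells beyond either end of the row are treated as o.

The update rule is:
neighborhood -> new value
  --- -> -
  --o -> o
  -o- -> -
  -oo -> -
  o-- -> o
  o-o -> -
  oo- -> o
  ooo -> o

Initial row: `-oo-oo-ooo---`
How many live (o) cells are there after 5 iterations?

iteration 1: --o--o--ooo-o
iteration 2: oo-oo-oo-oo--
iteration 3: oo--o--o--ooo
iteration 4: oooo-oo-oo-oo
iteration 5: oooo--o--o--o
count of o: 7

7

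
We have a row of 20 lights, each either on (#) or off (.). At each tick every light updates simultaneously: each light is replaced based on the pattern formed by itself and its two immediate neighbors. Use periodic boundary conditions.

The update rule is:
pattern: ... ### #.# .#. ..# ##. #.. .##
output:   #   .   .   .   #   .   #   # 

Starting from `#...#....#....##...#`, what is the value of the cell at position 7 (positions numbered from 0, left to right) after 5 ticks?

tick 1: .###.####.#####.####
tick 2: .#...#....#.....#...
tick 3: #.###.####.#####.###
tick 4: ..#...#....#.....#..
tick 5: ##.###.####.#####.##
position 7 holds #

#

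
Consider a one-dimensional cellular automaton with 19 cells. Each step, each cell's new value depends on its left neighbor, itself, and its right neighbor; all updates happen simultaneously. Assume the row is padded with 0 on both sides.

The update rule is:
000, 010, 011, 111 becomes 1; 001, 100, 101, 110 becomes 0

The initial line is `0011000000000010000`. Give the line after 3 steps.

1010011111100010100

1010011111111010111
1010011111110010110
1010011111100010100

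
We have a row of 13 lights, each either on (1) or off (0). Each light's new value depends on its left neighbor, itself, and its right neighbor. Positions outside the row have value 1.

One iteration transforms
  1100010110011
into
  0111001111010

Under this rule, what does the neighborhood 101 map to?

1

At position 6 the neighborhood is 101; the next row has 1 there.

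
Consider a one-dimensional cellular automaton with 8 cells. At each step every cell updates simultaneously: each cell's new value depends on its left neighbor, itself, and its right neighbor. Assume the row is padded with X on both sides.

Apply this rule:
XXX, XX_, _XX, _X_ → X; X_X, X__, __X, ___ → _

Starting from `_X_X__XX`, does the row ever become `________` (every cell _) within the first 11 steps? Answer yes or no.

step 1: _X_X__XX  (fixed point — unchanged through step 11)
step 11 is _X_X__XX, still not uniform _

no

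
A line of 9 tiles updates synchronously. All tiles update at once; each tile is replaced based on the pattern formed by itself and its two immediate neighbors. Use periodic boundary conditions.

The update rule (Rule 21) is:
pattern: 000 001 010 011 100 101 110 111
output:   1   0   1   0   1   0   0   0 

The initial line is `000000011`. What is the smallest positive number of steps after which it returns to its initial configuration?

step 1: 111111000
step 2: 000000110
step 3: 111110001
step 4: 000001100
step 5: 111100011
step 6: 000011000
step 7: 111000111
step 8: 000110000
step 9: 110001111
step 10: 001100000
step 11: 100011111
step 12: 011000000
step 13: 000111111
step 14: 110000000
step 15: 001111110
step 16: 100000001
step 17: 011111100
step 18: 000000011

18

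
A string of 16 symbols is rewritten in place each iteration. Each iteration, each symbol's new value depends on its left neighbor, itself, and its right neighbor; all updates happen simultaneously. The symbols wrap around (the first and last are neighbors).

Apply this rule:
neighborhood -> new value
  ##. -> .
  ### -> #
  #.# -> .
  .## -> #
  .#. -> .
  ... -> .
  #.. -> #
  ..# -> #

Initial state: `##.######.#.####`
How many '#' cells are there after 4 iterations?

#..#####....####
.######.#..#####
.#####...######.
#####.#.######.#
count of #: 13

13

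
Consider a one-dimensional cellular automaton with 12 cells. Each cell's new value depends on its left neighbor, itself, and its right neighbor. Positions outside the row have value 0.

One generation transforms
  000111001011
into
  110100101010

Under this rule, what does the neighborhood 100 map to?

1

At position 6 the neighborhood is 100; the next row has 1 there.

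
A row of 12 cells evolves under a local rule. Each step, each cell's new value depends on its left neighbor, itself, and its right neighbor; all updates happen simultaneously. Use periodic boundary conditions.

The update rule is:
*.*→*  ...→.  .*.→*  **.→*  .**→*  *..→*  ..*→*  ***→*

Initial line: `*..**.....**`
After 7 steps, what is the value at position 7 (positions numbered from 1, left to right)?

*

step 1: ******...***
step 2: *******.****
step 3: ************
step 4: ************  (fixed point — unchanged through step 7)
position 7 holds *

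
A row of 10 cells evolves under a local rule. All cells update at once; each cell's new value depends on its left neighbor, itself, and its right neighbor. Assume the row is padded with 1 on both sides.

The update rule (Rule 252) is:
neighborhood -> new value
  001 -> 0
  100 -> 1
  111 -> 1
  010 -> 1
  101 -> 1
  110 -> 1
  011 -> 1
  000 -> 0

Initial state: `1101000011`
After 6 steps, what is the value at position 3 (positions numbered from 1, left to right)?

1111100011
1111110011
1111111011
1111111111
1111111111  (fixed point — unchanged through step 6)
position 3 holds 1

1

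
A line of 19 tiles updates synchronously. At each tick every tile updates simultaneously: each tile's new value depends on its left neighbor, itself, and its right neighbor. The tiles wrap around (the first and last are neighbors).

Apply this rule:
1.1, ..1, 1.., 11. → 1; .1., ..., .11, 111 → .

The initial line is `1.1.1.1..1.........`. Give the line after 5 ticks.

.1.1.1.11.1.......1
1.1.1.1.11.1.....1.
.1.1.1.1.11.1...1.1
1.1.1.1.1.11.1.1.1.
.1.1.1.1.1.11.1.1.1

.1.1.1.1.1.11.1.1.1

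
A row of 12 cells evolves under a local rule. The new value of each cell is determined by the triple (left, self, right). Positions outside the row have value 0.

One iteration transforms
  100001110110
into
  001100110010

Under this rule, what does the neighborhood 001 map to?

0

At position 4 the neighborhood is 001; the next row has 0 there.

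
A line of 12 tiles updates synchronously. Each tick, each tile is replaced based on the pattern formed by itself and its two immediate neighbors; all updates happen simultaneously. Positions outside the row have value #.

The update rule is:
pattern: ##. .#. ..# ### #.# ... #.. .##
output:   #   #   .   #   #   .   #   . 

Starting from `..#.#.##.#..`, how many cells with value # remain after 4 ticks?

#.####.####.
##.####.####
###.####.###
####.####.##
count of #: 10

10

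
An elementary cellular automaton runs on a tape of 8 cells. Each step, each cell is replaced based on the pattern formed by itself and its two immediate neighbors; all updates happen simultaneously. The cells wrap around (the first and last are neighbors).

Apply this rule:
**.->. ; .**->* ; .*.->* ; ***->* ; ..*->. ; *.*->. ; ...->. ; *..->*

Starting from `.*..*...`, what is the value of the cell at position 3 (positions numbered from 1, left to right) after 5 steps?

step 1: .**.**..
step 2: .*..*.*.
step 3: .**.*.**
step 4: .*..*.*.  (repeats step 2; period 2)
step 5: .**.*.**
position 3 holds *

*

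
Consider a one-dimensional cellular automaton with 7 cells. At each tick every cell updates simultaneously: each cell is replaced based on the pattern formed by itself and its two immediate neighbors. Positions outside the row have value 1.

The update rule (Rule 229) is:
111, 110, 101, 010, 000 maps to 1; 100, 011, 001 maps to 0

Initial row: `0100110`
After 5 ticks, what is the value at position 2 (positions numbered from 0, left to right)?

1

1100011
1101001
1111000
1111010
1111111
position 2 holds 1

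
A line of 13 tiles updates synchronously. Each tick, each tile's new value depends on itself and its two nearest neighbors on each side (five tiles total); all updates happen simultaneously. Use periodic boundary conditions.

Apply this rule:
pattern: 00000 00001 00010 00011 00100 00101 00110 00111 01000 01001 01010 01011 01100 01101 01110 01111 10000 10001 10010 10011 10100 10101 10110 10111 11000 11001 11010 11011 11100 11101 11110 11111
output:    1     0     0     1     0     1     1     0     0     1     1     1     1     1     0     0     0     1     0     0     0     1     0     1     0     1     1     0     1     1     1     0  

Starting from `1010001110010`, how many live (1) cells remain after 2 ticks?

9

1100110011011
1110111011010
count of 1: 9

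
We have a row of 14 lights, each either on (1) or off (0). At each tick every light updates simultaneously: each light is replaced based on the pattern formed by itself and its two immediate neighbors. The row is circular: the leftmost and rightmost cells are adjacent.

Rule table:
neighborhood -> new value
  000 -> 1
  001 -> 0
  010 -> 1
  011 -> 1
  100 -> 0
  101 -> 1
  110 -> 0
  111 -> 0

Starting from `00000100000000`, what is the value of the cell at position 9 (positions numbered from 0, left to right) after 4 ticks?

tick 1: 11110101111111
tick 2: 00001111000000
tick 3: 11101000011111
tick 4: 00011011010000
position 9 holds 1

1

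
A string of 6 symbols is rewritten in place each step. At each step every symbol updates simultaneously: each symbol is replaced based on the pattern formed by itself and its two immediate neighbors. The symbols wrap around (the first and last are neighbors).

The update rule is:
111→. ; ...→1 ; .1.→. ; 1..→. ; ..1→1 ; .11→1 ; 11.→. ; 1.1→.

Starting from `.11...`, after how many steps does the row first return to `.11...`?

step 1: 11..11
step 2: ...11.
step 3: 1111..
step 4: 1....1
step 5: ..1111
step 6: .11...

6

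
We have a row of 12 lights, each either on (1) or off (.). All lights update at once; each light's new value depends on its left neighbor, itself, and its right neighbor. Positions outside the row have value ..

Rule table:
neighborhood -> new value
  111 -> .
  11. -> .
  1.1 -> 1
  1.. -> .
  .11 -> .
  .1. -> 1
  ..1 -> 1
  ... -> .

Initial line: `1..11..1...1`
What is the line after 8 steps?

1.1...11..11
111..1...1..
....11..11..
...1...1....
..11..11....
.1...1......
11..11......
...1........

...1........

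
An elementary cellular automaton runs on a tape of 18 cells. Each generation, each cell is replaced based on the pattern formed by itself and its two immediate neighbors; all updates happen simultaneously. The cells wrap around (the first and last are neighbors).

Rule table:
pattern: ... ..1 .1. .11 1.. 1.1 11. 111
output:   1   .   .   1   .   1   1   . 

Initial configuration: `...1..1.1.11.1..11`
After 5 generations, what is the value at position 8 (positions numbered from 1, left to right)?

.

.1.....1.1111...11
1..111..11..1.1.11
1..1.1..11...1.11.
....1...11.1..1111
.11...1.111...1..1
position 8 holds .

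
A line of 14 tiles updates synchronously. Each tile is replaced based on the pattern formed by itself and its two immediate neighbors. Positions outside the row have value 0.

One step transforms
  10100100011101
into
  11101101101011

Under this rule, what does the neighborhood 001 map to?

At position 4 the neighborhood is 001; the next row has 1 there.

1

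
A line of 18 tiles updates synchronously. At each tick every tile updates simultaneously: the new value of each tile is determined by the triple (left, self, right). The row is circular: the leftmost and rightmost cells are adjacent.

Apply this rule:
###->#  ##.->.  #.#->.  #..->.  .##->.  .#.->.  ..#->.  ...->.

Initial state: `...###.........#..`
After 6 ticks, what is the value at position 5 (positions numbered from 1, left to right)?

....#.............
..................
..................  (fixed point — unchanged through tick 6)
position 5 holds .

.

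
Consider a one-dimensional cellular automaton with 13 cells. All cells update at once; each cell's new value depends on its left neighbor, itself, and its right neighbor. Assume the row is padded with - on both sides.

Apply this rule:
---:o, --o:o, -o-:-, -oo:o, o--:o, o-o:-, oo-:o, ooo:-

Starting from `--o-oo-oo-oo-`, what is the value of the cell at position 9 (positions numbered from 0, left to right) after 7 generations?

oo--oo-oo-ooo
oooooo-oo-o-o
o----o-oo----
-oooo--oooooo
oo--oooo----o
ooooo--ooooo-
o---oooo---oo
position 9 holds -

-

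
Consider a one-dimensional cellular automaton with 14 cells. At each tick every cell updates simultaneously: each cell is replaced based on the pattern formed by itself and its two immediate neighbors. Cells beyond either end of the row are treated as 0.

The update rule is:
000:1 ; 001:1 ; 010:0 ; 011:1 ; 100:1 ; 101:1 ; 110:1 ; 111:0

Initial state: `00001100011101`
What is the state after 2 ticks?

11111111110110
10000000011111

10000000011111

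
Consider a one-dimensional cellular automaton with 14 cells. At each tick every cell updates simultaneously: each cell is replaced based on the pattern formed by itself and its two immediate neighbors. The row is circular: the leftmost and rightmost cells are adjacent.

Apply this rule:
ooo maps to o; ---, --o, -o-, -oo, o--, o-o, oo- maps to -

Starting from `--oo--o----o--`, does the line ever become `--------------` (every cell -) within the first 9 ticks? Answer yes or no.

yes

--------------
all cells are - at tick 1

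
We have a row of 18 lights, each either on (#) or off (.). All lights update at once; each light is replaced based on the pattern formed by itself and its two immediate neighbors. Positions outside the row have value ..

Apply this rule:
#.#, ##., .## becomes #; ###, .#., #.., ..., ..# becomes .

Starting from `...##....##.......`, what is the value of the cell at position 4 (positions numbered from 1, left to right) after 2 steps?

#

...##....##.......  (fixed point — unchanged through step 2)
position 4 holds #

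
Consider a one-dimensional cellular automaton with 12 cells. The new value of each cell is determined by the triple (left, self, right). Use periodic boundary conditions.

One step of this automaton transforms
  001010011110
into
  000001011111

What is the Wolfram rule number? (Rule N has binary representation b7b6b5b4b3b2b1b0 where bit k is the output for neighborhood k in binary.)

216

position 8: 111 → 1  (bit 7 = 1)
position 10: 110 → 1  (bit 6 = 1)
position 3: 101 → 0  (bit 5 = 0)
position 5: 100 → 1  (bit 4 = 1)
position 7: 011 → 1  (bit 3 = 1)
position 2: 010 → 0  (bit 2 = 0)
position 1: 001 → 0  (bit 1 = 0)
position 0: 000 → 0  (bit 0 = 0)
bits b7..b0 = 11011000 = 216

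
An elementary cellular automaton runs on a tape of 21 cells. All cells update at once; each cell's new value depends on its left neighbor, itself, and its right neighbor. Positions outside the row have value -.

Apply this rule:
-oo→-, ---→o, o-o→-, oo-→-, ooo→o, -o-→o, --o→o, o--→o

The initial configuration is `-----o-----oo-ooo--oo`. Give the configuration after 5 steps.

ooo-ooo---o--ooooo---

step 1: ooooooooooo----o-oo--
step 2: -ooooooooo-ooooo---oo
step 3: o-ooooooo---ooo-ooo--
step 4: o--ooooo-ooo-o---o-oo
step 5: ooo-ooo---o--ooooo---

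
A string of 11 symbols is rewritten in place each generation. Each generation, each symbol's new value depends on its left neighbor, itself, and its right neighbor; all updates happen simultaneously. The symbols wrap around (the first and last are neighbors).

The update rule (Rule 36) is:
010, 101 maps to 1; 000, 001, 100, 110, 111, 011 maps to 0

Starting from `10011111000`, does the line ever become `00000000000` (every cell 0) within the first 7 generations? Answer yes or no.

no

10000000000
10000000000  (fixed point — unchanged through generation 7)
generation 7 is 10000000000, still not uniform 0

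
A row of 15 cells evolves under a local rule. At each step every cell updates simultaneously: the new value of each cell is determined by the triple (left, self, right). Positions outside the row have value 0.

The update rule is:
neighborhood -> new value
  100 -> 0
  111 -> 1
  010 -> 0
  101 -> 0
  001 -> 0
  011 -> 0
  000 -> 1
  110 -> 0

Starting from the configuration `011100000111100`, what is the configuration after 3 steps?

001110001111111

001001110011001
100000100000000
001110001111111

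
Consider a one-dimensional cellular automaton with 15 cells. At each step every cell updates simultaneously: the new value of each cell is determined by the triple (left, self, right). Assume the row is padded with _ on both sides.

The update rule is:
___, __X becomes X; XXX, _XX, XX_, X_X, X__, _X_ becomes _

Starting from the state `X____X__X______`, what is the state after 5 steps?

____XXX__X__XXX

__XXX__X__XXXXX
XX____X__X_____
___XXX__X__XXXX
XXX____X__X____
____XXX__X__XXX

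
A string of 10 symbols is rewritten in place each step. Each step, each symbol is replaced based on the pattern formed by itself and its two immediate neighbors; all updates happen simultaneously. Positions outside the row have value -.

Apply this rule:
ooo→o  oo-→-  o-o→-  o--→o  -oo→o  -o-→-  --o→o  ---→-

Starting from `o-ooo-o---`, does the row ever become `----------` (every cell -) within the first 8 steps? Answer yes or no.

--oo---o--
-oo-o-o-o-
oo-------o
o-o-----o-
---o---o-o
--o-o-o---
-o-----o--
o-o---o-o-
step 8 is o-o---o-o-, still not uniform -

no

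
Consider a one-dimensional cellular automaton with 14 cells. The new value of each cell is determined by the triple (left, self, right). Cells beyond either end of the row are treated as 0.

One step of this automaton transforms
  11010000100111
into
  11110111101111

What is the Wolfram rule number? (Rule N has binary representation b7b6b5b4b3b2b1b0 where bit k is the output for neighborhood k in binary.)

position 12: 111 → 1  (bit 7 = 1)
position 1: 110 → 1  (bit 6 = 1)
position 2: 101 → 1  (bit 5 = 1)
position 4: 100 → 0  (bit 4 = 0)
position 0: 011 → 1  (bit 3 = 1)
position 3: 010 → 1  (bit 2 = 1)
position 7: 001 → 1  (bit 1 = 1)
position 5: 000 → 1  (bit 0 = 1)
bits b7..b0 = 11101111 = 239

239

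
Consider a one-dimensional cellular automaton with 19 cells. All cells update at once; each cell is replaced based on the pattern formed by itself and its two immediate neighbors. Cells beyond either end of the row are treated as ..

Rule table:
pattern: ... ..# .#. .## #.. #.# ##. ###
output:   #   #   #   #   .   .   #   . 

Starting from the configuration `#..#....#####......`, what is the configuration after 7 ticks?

#.##.#.##.#.#.#.#.#

#.##.####...#.#####
#.##.#..#.###.#...#
#.##.#.##.#.#.#.###
#.##.#.##.#.#.#.#.#
#.##.#.##.#.#.#.#.#  (fixed point — unchanged through tick 7)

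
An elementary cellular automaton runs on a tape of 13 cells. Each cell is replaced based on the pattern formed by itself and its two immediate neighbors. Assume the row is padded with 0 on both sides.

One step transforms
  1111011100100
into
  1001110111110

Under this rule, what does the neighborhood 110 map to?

At position 3 the neighborhood is 110; the next row has 1 there.

1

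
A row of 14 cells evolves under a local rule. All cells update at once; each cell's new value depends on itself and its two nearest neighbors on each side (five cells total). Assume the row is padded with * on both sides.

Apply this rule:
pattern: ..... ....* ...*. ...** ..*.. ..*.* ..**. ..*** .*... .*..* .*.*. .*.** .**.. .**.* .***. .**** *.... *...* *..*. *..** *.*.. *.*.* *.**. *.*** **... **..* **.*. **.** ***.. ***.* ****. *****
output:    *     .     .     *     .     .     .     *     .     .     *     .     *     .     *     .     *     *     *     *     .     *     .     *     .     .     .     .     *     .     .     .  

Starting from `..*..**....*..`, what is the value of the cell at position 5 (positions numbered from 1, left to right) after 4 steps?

step 1: .*..*.*.*....*
step 2: ...*.***..*.**
step 3: .*...***.*..*.
step 4: ...****....*..
position 5 holds *

*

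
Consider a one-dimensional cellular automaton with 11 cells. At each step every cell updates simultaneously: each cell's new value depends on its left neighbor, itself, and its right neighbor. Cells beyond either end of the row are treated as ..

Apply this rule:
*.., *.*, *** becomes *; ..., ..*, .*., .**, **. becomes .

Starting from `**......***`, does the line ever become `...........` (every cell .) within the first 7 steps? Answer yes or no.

no

..*......*.
...*......*
....*......
.....*.....
......*....
.......*...
........*..
step 7 is ........*.., still not uniform .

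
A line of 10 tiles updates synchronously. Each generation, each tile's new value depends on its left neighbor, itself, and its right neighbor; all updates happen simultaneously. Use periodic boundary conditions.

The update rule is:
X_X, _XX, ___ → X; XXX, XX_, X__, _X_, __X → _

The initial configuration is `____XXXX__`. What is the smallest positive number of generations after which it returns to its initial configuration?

XXX_X____X
___X__XX_X
_X____X_X_
___XX__X__
XX_X_____X
__X__XXX_X
_____X__X_
XXXX______
X____XXXX_
__XX_X___X
__X_X__X__
X__X_____X
_____XXX_X
_XXX_X__X_
_X__X_____
______XXXX
_XXXX_X___
_X___X__XX
X__X____X_
_____XX__X
_XXX_X____
_X__X__XXX
X______X__
__XXXX____
X_X____XXX
_X__XX_X__
____X_X__X
_XX__X____
_X_____XXX
X__XXX_X__
___X__X___
XX______XX
___XXXX_X_
XX_X___X__
X_X__X____
_X_____XX_
___XXX_X__
XX_X__X__X
__X______X
____XXXX__

40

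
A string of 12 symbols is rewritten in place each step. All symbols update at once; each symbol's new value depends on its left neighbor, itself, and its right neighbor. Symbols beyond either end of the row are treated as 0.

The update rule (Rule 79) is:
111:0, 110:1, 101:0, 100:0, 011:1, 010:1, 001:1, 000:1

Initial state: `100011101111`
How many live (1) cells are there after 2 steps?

101110101001
101010101011
count of 1: 7

7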